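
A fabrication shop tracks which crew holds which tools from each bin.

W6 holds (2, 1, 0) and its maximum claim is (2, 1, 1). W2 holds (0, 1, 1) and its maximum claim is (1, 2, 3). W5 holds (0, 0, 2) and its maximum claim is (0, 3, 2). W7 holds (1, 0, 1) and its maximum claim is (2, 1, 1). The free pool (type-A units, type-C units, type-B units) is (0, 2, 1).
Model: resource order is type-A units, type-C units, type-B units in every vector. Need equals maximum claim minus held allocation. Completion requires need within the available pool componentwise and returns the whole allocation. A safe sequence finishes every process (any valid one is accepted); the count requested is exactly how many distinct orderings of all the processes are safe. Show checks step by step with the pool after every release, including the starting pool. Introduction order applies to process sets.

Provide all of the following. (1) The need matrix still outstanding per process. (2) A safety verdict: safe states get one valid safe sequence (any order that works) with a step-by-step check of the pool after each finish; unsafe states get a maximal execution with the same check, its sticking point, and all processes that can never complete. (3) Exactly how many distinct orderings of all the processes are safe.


(1) Need matrix, components ordered type-A units, type-C units, type-B units:
  W6: (0, 0, 1)
  W2: (1, 1, 2)
  W5: (0, 3, 0)
  W7: (1, 1, 0)
(2) SAFE. One safe sequence: W6, W7, W5, W2.
Key observation: W6 is the earliest step where a requested resource binds exactly: need (0, 0, 1), pool (0, 2, 1) at its turn.
Step-by-step check:
  pool = (0, 2, 1)
  run W6 (needs (0, 0, 1), free (0, 2, 1)); after release of (2, 1, 0) the pool is (2, 3, 1)
  run W7 (needs (1, 1, 0), free (2, 3, 1)); after release of (1, 0, 1) the pool is (3, 3, 2)
  run W5 (needs (0, 3, 0), free (3, 3, 2)); after release of (0, 0, 2) the pool is (3, 3, 4)
  run W2 (needs (1, 1, 2), free (3, 3, 4)); after release of (0, 1, 1) the pool is (3, 4, 5)
(3) Precisely 4 of the possible complete orderings are safe sequences.


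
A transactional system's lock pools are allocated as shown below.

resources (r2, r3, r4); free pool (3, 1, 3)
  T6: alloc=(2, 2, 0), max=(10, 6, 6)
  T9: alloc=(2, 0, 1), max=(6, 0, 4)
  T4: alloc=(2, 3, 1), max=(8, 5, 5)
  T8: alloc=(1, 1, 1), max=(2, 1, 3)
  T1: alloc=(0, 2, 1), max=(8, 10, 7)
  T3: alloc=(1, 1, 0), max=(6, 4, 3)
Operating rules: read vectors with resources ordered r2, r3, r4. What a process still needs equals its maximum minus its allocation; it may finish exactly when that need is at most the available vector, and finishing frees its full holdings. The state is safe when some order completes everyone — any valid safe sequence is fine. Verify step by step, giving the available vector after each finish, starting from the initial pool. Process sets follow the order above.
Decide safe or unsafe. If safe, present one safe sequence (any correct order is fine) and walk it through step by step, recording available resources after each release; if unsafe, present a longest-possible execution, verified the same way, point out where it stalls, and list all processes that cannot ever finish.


SAFE. One safe sequence: T8, T9, T4, T3, T6, T1.
Key observation: at T9 the run first touches a limit — (4, 0, 3) against (4, 2, 4), exact on a resource it actually requests.
Check, step by step:
  pool = (3, 1, 3)
  T8: need (1, 0, 2) fits (3, 1, 3); releases (1, 1, 1), pool now (4, 2, 4)
  T9: need (4, 0, 3) fits (4, 2, 4); releases (2, 0, 1), pool now (6, 2, 5)
  T4: need (6, 2, 4) fits (6, 2, 5); releases (2, 3, 1), pool now (8, 5, 6)
  T3: need (5, 3, 3) fits (8, 5, 6); releases (1, 1, 0), pool now (9, 6, 6)
  T6: need (8, 4, 6) fits (9, 6, 6); releases (2, 2, 0), pool now (11, 8, 6)
  T1: need (8, 8, 6) fits (11, 8, 6); releases (0, 2, 1), pool now (11, 10, 7)


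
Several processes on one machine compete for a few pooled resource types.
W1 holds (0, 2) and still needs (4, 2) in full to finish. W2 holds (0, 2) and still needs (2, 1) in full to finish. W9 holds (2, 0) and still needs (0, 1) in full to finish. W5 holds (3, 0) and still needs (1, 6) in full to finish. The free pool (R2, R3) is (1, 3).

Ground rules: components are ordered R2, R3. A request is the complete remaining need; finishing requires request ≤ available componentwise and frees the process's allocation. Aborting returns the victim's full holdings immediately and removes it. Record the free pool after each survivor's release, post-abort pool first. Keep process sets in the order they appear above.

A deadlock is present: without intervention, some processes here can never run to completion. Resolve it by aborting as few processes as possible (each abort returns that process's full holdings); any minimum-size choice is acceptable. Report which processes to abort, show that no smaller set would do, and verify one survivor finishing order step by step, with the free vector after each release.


Minimum abort set: W5.
Key observation: before aborting W5, W1 was permanently blocked — no order could ever run it; afterwards it completes at step 2.
Why nothing smaller works: aborting no one leaves the state deadlocked as given.
One survivor order: W2, W1, W9. Walking it through (post-abort pool first):
  pool = (4, 3)
  run W2 (needs (2, 1), free (4, 3)); after release of (0, 2) the pool is (4, 5)
  run W1 (needs (4, 2), free (4, 5)); after release of (0, 2) the pool is (4, 7)
  run W9 (needs (0, 1), free (4, 7)); after release of (2, 0) the pool is (6, 7)


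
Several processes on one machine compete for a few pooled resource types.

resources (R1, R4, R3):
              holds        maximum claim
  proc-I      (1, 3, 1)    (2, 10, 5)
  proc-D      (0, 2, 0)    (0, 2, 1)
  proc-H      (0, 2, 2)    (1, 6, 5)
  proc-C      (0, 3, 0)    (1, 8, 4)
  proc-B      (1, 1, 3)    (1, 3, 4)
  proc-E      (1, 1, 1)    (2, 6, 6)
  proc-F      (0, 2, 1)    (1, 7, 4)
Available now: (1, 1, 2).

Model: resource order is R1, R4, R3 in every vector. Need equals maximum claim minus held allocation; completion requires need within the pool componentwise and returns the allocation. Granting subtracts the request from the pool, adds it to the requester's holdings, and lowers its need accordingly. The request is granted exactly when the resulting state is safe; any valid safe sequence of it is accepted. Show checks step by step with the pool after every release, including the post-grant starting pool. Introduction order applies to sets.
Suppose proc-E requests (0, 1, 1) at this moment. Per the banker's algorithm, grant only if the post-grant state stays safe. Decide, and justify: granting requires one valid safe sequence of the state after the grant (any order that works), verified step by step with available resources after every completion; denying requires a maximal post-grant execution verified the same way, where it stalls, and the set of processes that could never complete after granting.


DENY — the pretend-granted state is unsafe.
Key observation: the pool after proc-D, proc-B is (2, 3, 4); every surviving request exceeds it in R4, so progress ends there.
On the post-grant state, proc-D, proc-B is a maximal run — nothing extends it. Step-by-step check:
  pool = (1, 0, 1)
  proc-D needs (0, 0, 1) <= (1, 0, 1) -> finishes; pool += (0, 2, 0) = (1, 2, 1)
  proc-B needs (0, 2, 1) <= (1, 2, 1) -> finishes; pool += (1, 1, 3) = (2, 3, 4)
  proc-I cannot run: need (1, 7, 4) vs free (2, 3, 4) (insufficient R4)
  proc-H cannot run: need (1, 4, 3) vs free (2, 3, 4) (insufficient R4)
  proc-C cannot run: need (1, 5, 4) vs free (2, 3, 4) (insufficient R4)
  proc-E cannot run: need (1, 4, 4) vs free (2, 3, 4) (insufficient R4)
  proc-F cannot run: need (1, 5, 3) vs free (2, 3, 4) (insufficient R4)
Had the request been granted, proc-I, proc-H, proc-C, proc-E and proc-F could never finish.


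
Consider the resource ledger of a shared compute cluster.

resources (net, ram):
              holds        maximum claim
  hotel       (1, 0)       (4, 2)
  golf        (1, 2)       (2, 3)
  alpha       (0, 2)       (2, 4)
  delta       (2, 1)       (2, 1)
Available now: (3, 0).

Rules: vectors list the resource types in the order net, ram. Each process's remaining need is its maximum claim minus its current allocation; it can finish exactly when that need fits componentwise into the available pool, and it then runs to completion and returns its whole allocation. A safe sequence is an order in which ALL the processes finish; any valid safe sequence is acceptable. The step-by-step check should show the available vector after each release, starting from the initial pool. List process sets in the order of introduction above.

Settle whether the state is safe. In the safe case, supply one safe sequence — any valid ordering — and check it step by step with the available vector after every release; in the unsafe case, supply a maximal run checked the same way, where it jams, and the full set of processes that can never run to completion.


SAFE. One safe sequence: delta, golf, alpha, hotel.
Key observation: golf is the earliest step where a requested resource binds exactly: need (1, 1), pool (5, 1) at its turn.
Check, step by step:
  pool = (3, 0)
  run delta (needs (0, 0), free (3, 0)); after release of (2, 1) the pool is (5, 1)
  run golf (needs (1, 1), free (5, 1)); after release of (1, 2) the pool is (6, 3)
  run alpha (needs (2, 2), free (6, 3)); after release of (0, 2) the pool is (6, 5)
  run hotel (needs (3, 2), free (6, 5)); after release of (1, 0) the pool is (7, 5)


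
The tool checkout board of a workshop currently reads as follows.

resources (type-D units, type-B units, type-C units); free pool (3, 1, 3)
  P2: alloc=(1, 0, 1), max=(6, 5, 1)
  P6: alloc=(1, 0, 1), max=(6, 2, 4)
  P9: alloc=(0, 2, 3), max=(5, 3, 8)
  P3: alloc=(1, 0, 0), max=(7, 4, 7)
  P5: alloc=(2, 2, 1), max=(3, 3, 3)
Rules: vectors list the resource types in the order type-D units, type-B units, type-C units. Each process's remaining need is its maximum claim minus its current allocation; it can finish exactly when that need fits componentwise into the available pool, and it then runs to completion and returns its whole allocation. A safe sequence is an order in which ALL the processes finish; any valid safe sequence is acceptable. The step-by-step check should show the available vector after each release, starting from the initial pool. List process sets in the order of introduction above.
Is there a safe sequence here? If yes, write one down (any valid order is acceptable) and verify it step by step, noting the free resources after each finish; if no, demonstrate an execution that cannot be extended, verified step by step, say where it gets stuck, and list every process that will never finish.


SAFE. One safe sequence: P5, P6, P9, P3, P2.
Key observation: P5 marks the first exact bind of the order: its need (1, 1, 2) fits the free (3, 1, 3) with zero slack on a requested resource.
Step-by-step check:
  pool = (3, 1, 3)
  P5 needs (1, 1, 2) <= (3, 1, 3) -> finishes; pool += (2, 2, 1) = (5, 3, 4)
  P6 needs (5, 2, 3) <= (5, 3, 4) -> finishes; pool += (1, 0, 1) = (6, 3, 5)
  P9 needs (5, 1, 5) <= (6, 3, 5) -> finishes; pool += (0, 2, 3) = (6, 5, 8)
  P3 needs (6, 4, 7) <= (6, 5, 8) -> finishes; pool += (1, 0, 0) = (7, 5, 8)
  P2 needs (5, 5, 0) <= (7, 5, 8) -> finishes; pool += (1, 0, 1) = (8, 5, 9)


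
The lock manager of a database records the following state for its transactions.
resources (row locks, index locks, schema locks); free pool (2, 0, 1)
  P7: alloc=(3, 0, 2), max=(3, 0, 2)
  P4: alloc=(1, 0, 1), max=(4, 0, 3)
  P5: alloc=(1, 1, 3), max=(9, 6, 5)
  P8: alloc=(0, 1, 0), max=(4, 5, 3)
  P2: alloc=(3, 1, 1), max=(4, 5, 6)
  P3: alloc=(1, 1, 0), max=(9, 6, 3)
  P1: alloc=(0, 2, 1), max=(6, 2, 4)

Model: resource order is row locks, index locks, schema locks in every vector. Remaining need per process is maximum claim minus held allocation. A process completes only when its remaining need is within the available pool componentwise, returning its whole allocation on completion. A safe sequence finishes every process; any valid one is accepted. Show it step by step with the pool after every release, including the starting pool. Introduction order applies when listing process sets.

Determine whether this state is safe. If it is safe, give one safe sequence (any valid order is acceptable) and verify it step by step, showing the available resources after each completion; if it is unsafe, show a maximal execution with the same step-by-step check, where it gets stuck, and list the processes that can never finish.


UNSAFE.
Key observation: even finishing P7, P4, P1 leaves just (6, 2, 5) free — too little index locks for any of the remaining processes.
Going as far as possible: P7, P4, P1; after that, nothing fits. Walking it through:
  pool = (2, 0, 1)
  P7: need (0, 0, 0) fits (2, 0, 1); releases (3, 0, 2), pool now (5, 0, 3)
  P4: need (3, 0, 2) fits (5, 0, 3); releases (1, 0, 1), pool now (6, 0, 4)
  P1: need (6, 0, 3) fits (6, 0, 4); releases (0, 2, 1), pool now (6, 2, 5)
  P5 still needs (8, 5, 2) but only (6, 2, 5) is free — short on row locks and index locks
  P8 still needs (4, 4, 3) but only (6, 2, 5) is free — short on index locks
  P2 still needs (1, 4, 5) but only (6, 2, 5) is free — short on index locks
  P3 still needs (8, 5, 3) but only (6, 2, 5) is free — short on row locks and index locks
Never able to finish: P5, P8, P2 and P3.


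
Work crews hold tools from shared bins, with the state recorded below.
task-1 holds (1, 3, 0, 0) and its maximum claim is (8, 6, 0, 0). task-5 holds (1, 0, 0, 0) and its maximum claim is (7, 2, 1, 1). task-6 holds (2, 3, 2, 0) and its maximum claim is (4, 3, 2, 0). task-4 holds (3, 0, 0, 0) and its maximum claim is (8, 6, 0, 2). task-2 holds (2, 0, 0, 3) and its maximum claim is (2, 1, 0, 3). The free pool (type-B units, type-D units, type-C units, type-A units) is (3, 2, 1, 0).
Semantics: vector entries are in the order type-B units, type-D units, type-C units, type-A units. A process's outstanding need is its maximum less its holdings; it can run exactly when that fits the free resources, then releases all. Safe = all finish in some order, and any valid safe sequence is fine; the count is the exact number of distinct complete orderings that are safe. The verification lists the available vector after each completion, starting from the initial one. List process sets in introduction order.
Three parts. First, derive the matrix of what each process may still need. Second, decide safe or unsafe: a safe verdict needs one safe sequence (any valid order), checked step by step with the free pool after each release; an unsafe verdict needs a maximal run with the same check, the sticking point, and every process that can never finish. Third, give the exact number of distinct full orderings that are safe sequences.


(1) Outstanding need per process (order type-B units, type-D units, type-C units, type-A units):
  task-1: (7, 3, 0, 0)
  task-5: (6, 2, 1, 1)
  task-6: (2, 0, 0, 0)
  task-4: (5, 6, 0, 2)
  task-2: (0, 1, 0, 0)
(2) SAFE, for example via the order task-2, task-6, task-1, task-4, task-5.
Key observation: the first exact fit in this order is task-1 — it needs (7, 3, 0, 0) with (7, 5, 3, 3) free, meeting a requested resource to the last unit.
Verifying each step:
  pool = (3, 2, 1, 0)
  run task-2 (needs (0, 1, 0, 0), free (3, 2, 1, 0)); after release of (2, 0, 0, 3) the pool is (5, 2, 1, 3)
  run task-6 (needs (2, 0, 0, 0), free (5, 2, 1, 3)); after release of (2, 3, 2, 0) the pool is (7, 5, 3, 3)
  run task-1 (needs (7, 3, 0, 0), free (7, 5, 3, 3)); after release of (1, 3, 0, 0) the pool is (8, 8, 3, 3)
  run task-4 (needs (5, 6, 0, 2), free (8, 8, 3, 3)); after release of (3, 0, 0, 0) the pool is (11, 8, 3, 3)
  run task-5 (needs (6, 2, 1, 1), free (11, 8, 3, 3)); after release of (1, 0, 0, 0) the pool is (12, 8, 3, 3)
(3) Precisely 6 of the possible complete orderings are safe sequences.


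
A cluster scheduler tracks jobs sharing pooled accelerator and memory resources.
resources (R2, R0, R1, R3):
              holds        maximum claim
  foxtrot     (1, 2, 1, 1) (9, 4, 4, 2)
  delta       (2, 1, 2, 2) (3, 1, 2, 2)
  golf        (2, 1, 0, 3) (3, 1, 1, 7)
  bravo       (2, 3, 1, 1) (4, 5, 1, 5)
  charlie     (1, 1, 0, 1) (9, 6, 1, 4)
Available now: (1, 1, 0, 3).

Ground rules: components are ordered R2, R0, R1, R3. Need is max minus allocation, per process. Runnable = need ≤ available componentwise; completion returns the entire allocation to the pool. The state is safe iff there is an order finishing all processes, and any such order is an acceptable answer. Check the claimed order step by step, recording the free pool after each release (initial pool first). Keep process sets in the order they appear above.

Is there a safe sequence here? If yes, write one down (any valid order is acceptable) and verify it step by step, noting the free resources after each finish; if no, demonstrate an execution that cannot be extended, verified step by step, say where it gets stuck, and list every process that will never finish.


The state is UNSAFE.
Key observation: delta, bravo, golf can finish, but then (7, 6, 3, 9) is all there is, and the blocked group's R2 demands exceed it.
Going as far as possible: delta, bravo, golf; after that, nothing fits. Verifying each step:
  pool = (1, 1, 0, 3)
  run delta (needs (1, 0, 0, 0), free (1, 1, 0, 3)); after release of (2, 1, 2, 2) the pool is (3, 2, 2, 5)
  run bravo (needs (2, 2, 0, 4), free (3, 2, 2, 5)); after release of (2, 3, 1, 1) the pool is (5, 5, 3, 6)
  run golf (needs (1, 0, 1, 4), free (5, 5, 3, 6)); after release of (2, 1, 0, 3) the pool is (7, 6, 3, 9)
  foxtrot cannot run: need (8, 2, 3, 1) vs free (7, 6, 3, 9) (insufficient R2)
  charlie cannot run: need (8, 5, 1, 3) vs free (7, 6, 3, 9) (insufficient R2)
Processes that can never finish: foxtrot and charlie.


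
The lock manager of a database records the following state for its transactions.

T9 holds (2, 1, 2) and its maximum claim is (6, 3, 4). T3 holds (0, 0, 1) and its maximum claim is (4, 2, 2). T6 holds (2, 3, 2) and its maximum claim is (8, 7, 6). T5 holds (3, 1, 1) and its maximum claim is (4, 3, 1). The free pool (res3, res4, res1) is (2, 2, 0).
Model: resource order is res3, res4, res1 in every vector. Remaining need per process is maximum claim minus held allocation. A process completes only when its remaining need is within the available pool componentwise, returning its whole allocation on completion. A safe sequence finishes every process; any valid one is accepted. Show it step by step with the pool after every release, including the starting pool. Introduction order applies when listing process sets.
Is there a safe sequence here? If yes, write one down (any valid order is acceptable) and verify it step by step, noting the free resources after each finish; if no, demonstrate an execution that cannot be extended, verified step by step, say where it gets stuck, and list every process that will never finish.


SAFE — a valid safe sequence is T5, T3, T9, T6.
Key observation: reading the order forward, T5 is the first process whose need (1, 2, 0) meets the free pool (2, 2, 0) exactly on a resource it requests.
Verifying each step:
  pool = (2, 2, 0)
  run T5 (needs (1, 2, 0), free (2, 2, 0)); after release of (3, 1, 1) the pool is (5, 3, 1)
  run T3 (needs (4, 2, 1), free (5, 3, 1)); after release of (0, 0, 1) the pool is (5, 3, 2)
  run T9 (needs (4, 2, 2), free (5, 3, 2)); after release of (2, 1, 2) the pool is (7, 4, 4)
  run T6 (needs (6, 4, 4), free (7, 4, 4)); after release of (2, 3, 2) the pool is (9, 7, 6)


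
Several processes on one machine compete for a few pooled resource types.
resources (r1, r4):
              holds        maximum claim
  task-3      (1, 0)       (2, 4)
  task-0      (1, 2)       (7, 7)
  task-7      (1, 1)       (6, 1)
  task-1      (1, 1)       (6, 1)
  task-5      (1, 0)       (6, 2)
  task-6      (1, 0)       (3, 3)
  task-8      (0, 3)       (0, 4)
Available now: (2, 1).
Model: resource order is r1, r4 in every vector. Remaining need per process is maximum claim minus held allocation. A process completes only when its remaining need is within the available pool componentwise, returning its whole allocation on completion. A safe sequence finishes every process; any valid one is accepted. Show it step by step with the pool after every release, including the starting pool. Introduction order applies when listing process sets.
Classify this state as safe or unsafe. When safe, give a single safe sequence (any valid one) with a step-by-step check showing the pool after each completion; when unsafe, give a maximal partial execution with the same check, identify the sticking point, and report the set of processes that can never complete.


UNSAFE — no complete ordering exists.
Key observation: r1 is the bottleneck — with task-8, task-6, task-3 done the pool holds (4, 4), short of every remaining need.
The run task-8, task-6, task-3 cannot be extended any further. Walking it through:
  pool = (2, 1)
  task-8 needs (0, 1) <= (2, 1) -> finishes; pool += (0, 3) = (2, 4)
  task-6 needs (2, 3) <= (2, 4) -> finishes; pool += (1, 0) = (3, 4)
  task-3 needs (1, 4) <= (3, 4) -> finishes; pool += (1, 0) = (4, 4)
  task-0 still needs (6, 5) but only (4, 4) is free — short on r1 and r4
  task-7 still needs (5, 0) but only (4, 4) is free — short on r1
  task-1 still needs (5, 0) but only (4, 4) is free — short on r1
  task-5 still needs (5, 2) but only (4, 4) is free — short on r1
Permanently blocked: task-0, task-7, task-1 and task-5.


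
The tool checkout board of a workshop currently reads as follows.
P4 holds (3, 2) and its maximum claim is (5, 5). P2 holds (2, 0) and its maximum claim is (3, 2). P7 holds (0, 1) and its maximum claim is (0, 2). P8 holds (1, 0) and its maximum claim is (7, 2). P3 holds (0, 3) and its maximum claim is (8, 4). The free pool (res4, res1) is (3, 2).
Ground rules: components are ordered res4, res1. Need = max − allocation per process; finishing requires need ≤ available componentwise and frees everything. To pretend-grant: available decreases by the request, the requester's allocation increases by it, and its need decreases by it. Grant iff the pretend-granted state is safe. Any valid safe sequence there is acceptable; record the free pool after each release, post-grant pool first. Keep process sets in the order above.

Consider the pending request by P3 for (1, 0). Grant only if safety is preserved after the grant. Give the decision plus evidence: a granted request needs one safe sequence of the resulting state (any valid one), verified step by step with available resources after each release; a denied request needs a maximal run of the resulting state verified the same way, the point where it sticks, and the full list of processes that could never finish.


GRANT: granting preserves safety; a valid post-grant sequence is P7, P4, P2, P3, P8.
Key observation: even at the reduced pool (2, 2), P7 fits immediately, so safety survives the grant.
Step-by-step check of the post-grant state:
  pool = (2, 2)
  P7: need (0, 1) fits (2, 2); releases (0, 1), pool now (2, 3)
  P4: need (2, 3) fits (2, 3); releases (3, 2), pool now (5, 5)
  P2: need (1, 2) fits (5, 5); releases (2, 0), pool now (7, 5)
  P3: need (7, 1) fits (7, 5); releases (1, 3), pool now (8, 8)
  P8: need (6, 2) fits (8, 8); releases (1, 0), pool now (9, 8)


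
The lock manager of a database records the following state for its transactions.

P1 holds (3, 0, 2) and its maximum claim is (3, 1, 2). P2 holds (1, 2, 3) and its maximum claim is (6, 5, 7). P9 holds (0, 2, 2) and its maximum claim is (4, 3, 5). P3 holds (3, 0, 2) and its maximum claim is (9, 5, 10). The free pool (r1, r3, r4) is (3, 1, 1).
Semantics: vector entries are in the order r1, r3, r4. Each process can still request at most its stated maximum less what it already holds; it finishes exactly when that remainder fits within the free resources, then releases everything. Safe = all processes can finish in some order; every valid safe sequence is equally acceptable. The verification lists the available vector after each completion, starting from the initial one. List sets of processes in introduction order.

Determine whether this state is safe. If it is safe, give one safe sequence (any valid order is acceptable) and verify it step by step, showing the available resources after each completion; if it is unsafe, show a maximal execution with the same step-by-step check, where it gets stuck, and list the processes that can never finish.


The state is SAFE; one workable sequence: P1, P9, P2, P3.
Key observation: P1 is the earliest step where a requested resource binds exactly: need (0, 1, 0), pool (3, 1, 1) at its turn.
Check, step by step:
  pool = (3, 1, 1)
  run P1 (needs (0, 1, 0), free (3, 1, 1)); after release of (3, 0, 2) the pool is (6, 1, 3)
  run P9 (needs (4, 1, 3), free (6, 1, 3)); after release of (0, 2, 2) the pool is (6, 3, 5)
  run P2 (needs (5, 3, 4), free (6, 3, 5)); after release of (1, 2, 3) the pool is (7, 5, 8)
  run P3 (needs (6, 5, 8), free (7, 5, 8)); after release of (3, 0, 2) the pool is (10, 5, 10)


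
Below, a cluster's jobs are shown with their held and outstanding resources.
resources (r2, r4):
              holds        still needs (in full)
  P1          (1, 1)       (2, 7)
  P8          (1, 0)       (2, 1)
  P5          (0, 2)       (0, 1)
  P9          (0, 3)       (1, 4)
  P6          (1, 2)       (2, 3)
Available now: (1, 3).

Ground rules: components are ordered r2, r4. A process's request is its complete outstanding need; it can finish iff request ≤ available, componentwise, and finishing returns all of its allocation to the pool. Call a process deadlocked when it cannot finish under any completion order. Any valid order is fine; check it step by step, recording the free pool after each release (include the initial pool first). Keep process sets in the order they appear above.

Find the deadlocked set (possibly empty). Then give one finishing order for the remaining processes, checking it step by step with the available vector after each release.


Deadlocked: P1, P8 and P6.
Key observation: the pool after P5, P9 is (1, 8); every surviving request exceeds it in r2, so progress ends there.
One completion order for the rest: P5, P9. Verifying each step:
  pool = (1, 3)
  run P5 (needs (0, 1), free (1, 3)); after release of (0, 2) the pool is (1, 5)
  run P9 (needs (1, 4), free (1, 5)); after release of (0, 3) the pool is (1, 8)
None of the blocked processes ever fits:
  P1 still needs (2, 7) but only (1, 8) is free — short on r2
  P8 still needs (2, 1) but only (1, 8) is free — short on r2
  P6 still needs (2, 3) but only (1, 8) is free — short on r2


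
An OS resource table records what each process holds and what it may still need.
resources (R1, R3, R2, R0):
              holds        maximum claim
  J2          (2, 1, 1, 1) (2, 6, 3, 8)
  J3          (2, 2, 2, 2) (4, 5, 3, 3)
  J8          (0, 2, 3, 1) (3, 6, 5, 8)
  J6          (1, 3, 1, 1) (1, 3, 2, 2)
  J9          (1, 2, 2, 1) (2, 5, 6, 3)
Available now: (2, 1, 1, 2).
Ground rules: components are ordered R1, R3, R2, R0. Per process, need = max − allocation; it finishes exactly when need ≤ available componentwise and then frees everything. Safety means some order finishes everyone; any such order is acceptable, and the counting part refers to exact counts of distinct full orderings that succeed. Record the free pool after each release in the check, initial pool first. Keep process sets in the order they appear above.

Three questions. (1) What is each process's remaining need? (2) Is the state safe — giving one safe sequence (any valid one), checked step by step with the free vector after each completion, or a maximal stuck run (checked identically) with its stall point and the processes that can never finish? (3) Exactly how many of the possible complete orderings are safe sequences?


(1) Outstanding need per process (order R1, R3, R2, R0):
  J2: (0, 5, 2, 7)
  J3: (2, 3, 1, 1)
  J8: (3, 4, 2, 7)
  J6: (0, 0, 1, 1)
  J9: (1, 3, 4, 2)
(2) UNSAFE — no complete ordering exists.
Key observation: J6, J3, J9 can finish, but then (6, 8, 6, 6) is all there is, and the blocked group's R0 demands exceed it.
Going as far as possible: J6, J3, J9; after that, nothing fits. Walking it through:
  pool = (2, 1, 1, 2)
  J6 needs (0, 0, 1, 1) <= (2, 1, 1, 2) -> finishes; pool += (1, 3, 1, 1) = (3, 4, 2, 3)
  J3 needs (2, 3, 1, 1) <= (3, 4, 2, 3) -> finishes; pool += (2, 2, 2, 2) = (5, 6, 4, 5)
  J9 needs (1, 3, 4, 2) <= (5, 6, 4, 5) -> finishes; pool += (1, 2, 2, 1) = (6, 8, 6, 6)
  J2 still needs (0, 5, 2, 7) but only (6, 8, 6, 6) is free — short on R0
  J8 still needs (3, 4, 2, 7) but only (6, 8, 6, 6) is free — short on R0
Never able to finish: J2 and J8.
(3) The exact count: 0 of the possible complete orderings are safe sequences.


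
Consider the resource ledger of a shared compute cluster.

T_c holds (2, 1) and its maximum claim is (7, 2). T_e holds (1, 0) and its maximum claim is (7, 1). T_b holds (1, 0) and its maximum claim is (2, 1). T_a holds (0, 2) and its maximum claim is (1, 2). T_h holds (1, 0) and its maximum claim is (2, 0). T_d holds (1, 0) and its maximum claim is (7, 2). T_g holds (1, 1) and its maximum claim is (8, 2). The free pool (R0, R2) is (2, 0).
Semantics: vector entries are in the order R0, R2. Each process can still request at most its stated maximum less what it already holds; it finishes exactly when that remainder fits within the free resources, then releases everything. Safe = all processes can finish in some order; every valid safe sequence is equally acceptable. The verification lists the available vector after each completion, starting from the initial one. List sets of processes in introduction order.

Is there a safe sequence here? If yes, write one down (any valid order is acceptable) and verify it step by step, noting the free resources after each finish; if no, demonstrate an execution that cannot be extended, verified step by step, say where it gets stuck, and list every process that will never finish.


The state is UNSAFE.
Key observation: after T_h, T_a, T_b complete, (4, 2) is the best the pool ever gets, yet each leftover process wants more R0.
A maximal execution: T_h, T_a, T_b — then nothing else fits. Step-by-step check:
  pool = (2, 0)
  T_h needs (1, 0) <= (2, 0) -> finishes; pool += (1, 0) = (3, 0)
  T_a needs (1, 0) <= (3, 0) -> finishes; pool += (0, 2) = (3, 2)
  T_b needs (1, 1) <= (3, 2) -> finishes; pool += (1, 0) = (4, 2)
  T_c still needs (5, 1) but only (4, 2) is free — short on R0
  T_e still needs (6, 1) but only (4, 2) is free — short on R0
  T_d still needs (6, 2) but only (4, 2) is free — short on R0
  T_g still needs (7, 1) but only (4, 2) is free — short on R0
Permanently blocked: T_c, T_e, T_d and T_g.


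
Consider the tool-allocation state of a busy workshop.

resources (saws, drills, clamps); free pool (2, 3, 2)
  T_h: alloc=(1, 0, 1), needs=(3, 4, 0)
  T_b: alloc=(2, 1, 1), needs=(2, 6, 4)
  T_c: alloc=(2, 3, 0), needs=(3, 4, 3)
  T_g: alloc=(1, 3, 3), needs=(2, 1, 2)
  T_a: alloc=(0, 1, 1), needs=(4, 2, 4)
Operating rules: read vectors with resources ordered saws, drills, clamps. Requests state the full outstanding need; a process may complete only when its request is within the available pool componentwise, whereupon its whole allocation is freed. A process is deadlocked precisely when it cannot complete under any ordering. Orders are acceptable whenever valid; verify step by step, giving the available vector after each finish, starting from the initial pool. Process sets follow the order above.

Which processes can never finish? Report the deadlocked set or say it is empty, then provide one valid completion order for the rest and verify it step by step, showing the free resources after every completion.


Nothing here is deadlocked.
Key observation: there is always a runnable process — T_g first — so the state unwinds completely.
A valid finishing order for the others: T_g, T_b, T_c, T_h, T_a. Walking it through:
  pool = (2, 3, 2)
  T_g: need (2, 1, 2) fits (2, 3, 2); releases (1, 3, 3), pool now (3, 6, 5)
  T_b: need (2, 6, 4) fits (3, 6, 5); releases (2, 1, 1), pool now (5, 7, 6)
  T_c: need (3, 4, 3) fits (5, 7, 6); releases (2, 3, 0), pool now (7, 10, 6)
  T_h: need (3, 4, 0) fits (7, 10, 6); releases (1, 0, 1), pool now (8, 10, 7)
  T_a: need (4, 2, 4) fits (8, 10, 7); releases (0, 1, 1), pool now (8, 11, 8)


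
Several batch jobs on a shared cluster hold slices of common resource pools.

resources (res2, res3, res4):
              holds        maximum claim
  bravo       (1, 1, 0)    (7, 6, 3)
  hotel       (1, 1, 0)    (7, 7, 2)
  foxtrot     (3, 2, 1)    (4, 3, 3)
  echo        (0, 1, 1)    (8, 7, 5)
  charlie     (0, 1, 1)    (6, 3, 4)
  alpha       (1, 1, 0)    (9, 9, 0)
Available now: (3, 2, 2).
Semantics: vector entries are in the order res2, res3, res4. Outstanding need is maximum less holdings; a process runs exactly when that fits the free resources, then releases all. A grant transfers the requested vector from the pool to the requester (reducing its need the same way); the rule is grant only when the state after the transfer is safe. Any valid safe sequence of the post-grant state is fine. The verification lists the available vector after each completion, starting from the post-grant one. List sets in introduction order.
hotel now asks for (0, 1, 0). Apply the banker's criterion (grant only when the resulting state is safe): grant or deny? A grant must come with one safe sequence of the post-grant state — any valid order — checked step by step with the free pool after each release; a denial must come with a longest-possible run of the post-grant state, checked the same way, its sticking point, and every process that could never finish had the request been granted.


DENY — the pretend-granted state is unsafe.
Key observation: foxtrot, charlie can finish, but then (6, 4, 4) is all there is, and the blocked group's res3 demands exceed it.
After a pretend grant, a maximal execution: foxtrot, charlie — then nothing else fits. Verifying each step:
  pool = (3, 1, 2)
  run foxtrot (needs (1, 1, 2), free (3, 1, 2)); after release of (3, 2, 1) the pool is (6, 3, 3)
  run charlie (needs (6, 2, 3), free (6, 3, 3)); after release of (0, 1, 1) the pool is (6, 4, 4)
  blocked: bravo wants (6, 5, 3), pool (6, 4, 4) — not enough res3
  blocked: hotel wants (6, 5, 2), pool (6, 4, 4) — not enough res3
  blocked: echo wants (8, 6, 4), pool (6, 4, 4) — not enough res2 and res3
  blocked: alpha wants (8, 8, 0), pool (6, 4, 4) — not enough res2 and res3
Had the request been granted, bravo, hotel, echo and alpha could never finish.


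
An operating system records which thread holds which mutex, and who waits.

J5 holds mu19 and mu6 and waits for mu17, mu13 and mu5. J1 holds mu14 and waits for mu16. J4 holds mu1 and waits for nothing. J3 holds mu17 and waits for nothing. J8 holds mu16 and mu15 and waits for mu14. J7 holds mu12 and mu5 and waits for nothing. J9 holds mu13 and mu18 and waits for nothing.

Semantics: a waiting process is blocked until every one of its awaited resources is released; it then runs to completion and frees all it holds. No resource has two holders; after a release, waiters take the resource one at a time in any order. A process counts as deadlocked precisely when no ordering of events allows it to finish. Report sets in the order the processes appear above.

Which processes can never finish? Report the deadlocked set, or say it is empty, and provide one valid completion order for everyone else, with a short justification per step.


Deadlocked set: J1 and J8.
Key observation: the knot is the closed ring of waits J1 -> J8 -> J1; no other process is dragged down with it.
One completion order for the rest: J9, J3, J4, J7, J5.
Check, step by step:
  J9: no waits; runs immediately, freeing mu13 and mu18
  J3: no waits; runs immediately, freeing mu17
  J4: no waits; runs immediately, freeing mu1
  J7: no waits; runs immediately, freeing mu12 and mu5
  J5: everything it awaited (mu17, mu13 and mu5) is free; runs, freeing mu19 and mu6


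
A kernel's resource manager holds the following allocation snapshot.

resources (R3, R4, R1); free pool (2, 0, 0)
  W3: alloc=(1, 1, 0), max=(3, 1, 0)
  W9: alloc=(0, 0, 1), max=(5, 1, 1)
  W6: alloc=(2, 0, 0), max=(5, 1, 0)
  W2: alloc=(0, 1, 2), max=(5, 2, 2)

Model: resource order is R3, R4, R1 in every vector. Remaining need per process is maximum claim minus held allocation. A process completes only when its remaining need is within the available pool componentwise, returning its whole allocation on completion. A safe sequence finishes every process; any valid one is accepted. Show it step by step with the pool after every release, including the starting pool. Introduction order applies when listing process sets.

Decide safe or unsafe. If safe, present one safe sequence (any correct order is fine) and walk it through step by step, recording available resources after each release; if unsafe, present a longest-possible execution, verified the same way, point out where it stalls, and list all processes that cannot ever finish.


SAFE. One safe sequence: W3, W6, W9, W2.
Key observation: W3 is the earliest step where a requested resource binds exactly: need (2, 0, 0), pool (2, 0, 0) at its turn.
Verifying each step:
  pool = (2, 0, 0)
  W3 needs (2, 0, 0) <= (2, 0, 0) -> finishes; pool += (1, 1, 0) = (3, 1, 0)
  W6 needs (3, 1, 0) <= (3, 1, 0) -> finishes; pool += (2, 0, 0) = (5, 1, 0)
  W9 needs (5, 1, 0) <= (5, 1, 0) -> finishes; pool += (0, 0, 1) = (5, 1, 1)
  W2 needs (5, 1, 0) <= (5, 1, 1) -> finishes; pool += (0, 1, 2) = (5, 2, 3)


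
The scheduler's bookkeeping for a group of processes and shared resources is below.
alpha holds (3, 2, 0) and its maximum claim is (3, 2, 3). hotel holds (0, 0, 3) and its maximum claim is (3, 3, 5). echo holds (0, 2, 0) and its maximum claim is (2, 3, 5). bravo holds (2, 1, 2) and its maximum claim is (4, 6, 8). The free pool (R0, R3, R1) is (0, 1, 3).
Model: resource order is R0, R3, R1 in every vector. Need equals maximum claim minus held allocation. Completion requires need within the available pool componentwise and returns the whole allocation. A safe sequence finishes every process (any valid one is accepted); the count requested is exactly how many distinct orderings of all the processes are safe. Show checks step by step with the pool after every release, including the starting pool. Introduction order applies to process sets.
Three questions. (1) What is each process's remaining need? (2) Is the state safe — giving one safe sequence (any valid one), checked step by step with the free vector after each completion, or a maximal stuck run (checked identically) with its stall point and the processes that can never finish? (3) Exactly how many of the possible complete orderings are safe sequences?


(1) Remaining need (order R0, R3, R1):
  alpha: (0, 0, 3)
  hotel: (3, 3, 2)
  echo: (2, 1, 5)
  bravo: (2, 5, 6)
(2) The state is SAFE; one workable sequence: alpha, hotel, echo, bravo.
Key observation: at alpha the run first touches a limit — (0, 0, 3) against (0, 1, 3), exact on a resource it actually requests.
Walking it through:
  pool = (0, 1, 3)
  alpha needs (0, 0, 3) <= (0, 1, 3) -> finishes; pool += (3, 2, 0) = (3, 3, 3)
  hotel needs (3, 3, 2) <= (3, 3, 3) -> finishes; pool += (0, 0, 3) = (3, 3, 6)
  echo needs (2, 1, 5) <= (3, 3, 6) -> finishes; pool += (0, 2, 0) = (3, 5, 6)
  bravo needs (2, 5, 6) <= (3, 5, 6) -> finishes; pool += (2, 1, 2) = (5, 6, 8)
(3) The exact count: 1 of the possible complete orderings is a safe sequence.


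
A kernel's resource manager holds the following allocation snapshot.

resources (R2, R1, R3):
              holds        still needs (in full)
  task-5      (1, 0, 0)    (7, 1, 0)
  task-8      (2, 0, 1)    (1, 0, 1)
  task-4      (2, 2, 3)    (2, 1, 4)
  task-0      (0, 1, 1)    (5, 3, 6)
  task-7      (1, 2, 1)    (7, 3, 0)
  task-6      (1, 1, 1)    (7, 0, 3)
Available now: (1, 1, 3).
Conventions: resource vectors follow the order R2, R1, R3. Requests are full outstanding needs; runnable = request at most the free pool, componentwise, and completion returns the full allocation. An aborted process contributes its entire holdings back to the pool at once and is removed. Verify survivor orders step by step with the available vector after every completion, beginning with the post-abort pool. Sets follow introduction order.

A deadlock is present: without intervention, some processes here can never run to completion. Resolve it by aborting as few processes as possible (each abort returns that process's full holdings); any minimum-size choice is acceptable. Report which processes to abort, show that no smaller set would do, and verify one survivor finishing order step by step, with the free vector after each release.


Minimum abort set: task-5 and task-7.
Key observation: no ordering could ever have run task-6 before the abort of task-5 and task-7; with (2, 2, 1) back in the pool it fits at step 4.
No one abort is enough; case by case: task-5 alone leaves task-7 blocked (short on R2); task-8 alone leaves task-5 blocked (short on R2); task-4 alone leaves task-5 blocked (short on R2); task-0 alone leaves task-5 blocked (short on R2); task-7 alone leaves task-5 blocked (short on R2); task-6 alone leaves task-5 blocked (short on R2).
One survivor order: task-4, task-8, task-0, task-6. Check, step by step (post-abort pool first):
  pool = (3, 3, 4)
  task-4: need (2, 1, 4) fits (3, 3, 4); releases (2, 2, 3), pool now (5, 5, 7)
  task-8: need (1, 0, 1) fits (5, 5, 7); releases (2, 0, 1), pool now (7, 5, 8)
  task-0: need (5, 3, 6) fits (7, 5, 8); releases (0, 1, 1), pool now (7, 6, 9)
  task-6: need (7, 0, 3) fits (7, 6, 9); releases (1, 1, 1), pool now (8, 7, 10)
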